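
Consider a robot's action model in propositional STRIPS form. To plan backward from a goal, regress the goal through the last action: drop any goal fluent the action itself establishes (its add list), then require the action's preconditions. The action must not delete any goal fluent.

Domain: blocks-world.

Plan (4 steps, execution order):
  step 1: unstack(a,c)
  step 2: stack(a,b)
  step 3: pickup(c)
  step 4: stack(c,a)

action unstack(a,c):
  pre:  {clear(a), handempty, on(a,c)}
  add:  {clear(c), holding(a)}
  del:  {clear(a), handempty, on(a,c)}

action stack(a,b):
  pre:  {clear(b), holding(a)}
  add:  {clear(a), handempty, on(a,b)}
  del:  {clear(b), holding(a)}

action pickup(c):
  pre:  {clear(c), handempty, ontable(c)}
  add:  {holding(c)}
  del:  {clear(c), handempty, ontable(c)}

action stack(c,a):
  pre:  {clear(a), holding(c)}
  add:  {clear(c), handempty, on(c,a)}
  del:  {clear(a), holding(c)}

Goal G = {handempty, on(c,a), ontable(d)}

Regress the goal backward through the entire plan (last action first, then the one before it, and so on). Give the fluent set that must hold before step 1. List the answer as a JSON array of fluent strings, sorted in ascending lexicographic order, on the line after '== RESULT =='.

Regress step by step:
  through step 4 (stack(c,a)): drop {handempty, on(c,a)}, keep {ontable(d)}, require {clear(a), holding(c)}
    → {clear(a), holding(c), ontable(d)}
  through step 3 (pickup(c)): drop {holding(c)}, keep {clear(a), ontable(d)}, require {clear(c), handempty, ontable(c)}
    → {clear(a), clear(c), handempty, ontable(c), ontable(d)}
  through step 2 (stack(a,b)): drop {clear(a), handempty}, keep {clear(c), ontable(c), ontable(d)}, require {clear(b), holding(a)}
    → {clear(b), clear(c), holding(a), ontable(c), ontable(d)}
  through step 1 (unstack(a,c)): drop {clear(c), holding(a)}, keep {clear(b), ontable(c), ontable(d)}, require {clear(a), handempty, on(a,c)}
    → {clear(a), clear(b), handempty, on(a,c), ontable(c), ontable(d)}

== RESULT ==
["clear(a)", "clear(b)", "handempty", "on(a,c)", "ontable(c)", "ontable(d)"]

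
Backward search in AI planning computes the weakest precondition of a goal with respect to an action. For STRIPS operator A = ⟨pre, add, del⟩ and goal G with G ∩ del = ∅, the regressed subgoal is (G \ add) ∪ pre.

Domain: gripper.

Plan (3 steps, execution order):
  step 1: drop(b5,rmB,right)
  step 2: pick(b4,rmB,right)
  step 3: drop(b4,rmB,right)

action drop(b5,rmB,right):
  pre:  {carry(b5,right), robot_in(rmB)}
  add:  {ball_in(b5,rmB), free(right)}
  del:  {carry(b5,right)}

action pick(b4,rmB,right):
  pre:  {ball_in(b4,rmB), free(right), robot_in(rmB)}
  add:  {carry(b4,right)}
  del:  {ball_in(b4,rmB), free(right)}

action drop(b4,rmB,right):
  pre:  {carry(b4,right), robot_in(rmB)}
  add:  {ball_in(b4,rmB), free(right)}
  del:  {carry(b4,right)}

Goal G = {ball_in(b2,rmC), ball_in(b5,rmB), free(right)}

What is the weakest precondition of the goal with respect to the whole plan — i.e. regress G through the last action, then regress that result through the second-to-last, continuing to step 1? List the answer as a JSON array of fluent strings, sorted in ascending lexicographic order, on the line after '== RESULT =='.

Work backward from the goal:
  through step 3 (drop(b4,rmB,right)): drop {free(right)}, keep {ball_in(b2,rmC), ball_in(b5,rmB)}, require {carry(b4,right), robot_in(rmB)}
    → {ball_in(b2,rmC), ball_in(b5,rmB), carry(b4,right), robot_in(rmB)}
  through step 2 (pick(b4,rmB,right)): drop {carry(b4,right)}, keep {ball_in(b2,rmC), ball_in(b5,rmB), robot_in(rmB)}, require {ball_in(b4,rmB), free(right), robot_in(rmB)}
    → {ball_in(b2,rmC), ball_in(b4,rmB), ball_in(b5,rmB), free(right), robot_in(rmB)}
  through step 1 (drop(b5,rmB,right)): drop {ball_in(b5,rmB), free(right)}, keep {ball_in(b2,rmC), ball_in(b4,rmB), robot_in(rmB)}, require {carry(b5,right), robot_in(rmB)}
    → {ball_in(b2,rmC), ball_in(b4,rmB), carry(b5,right), robot_in(rmB)}

== RESULT ==
["ball_in(b2,rmC)", "ball_in(b4,rmB)", "carry(b5,right)", "robot_in(rmB)"]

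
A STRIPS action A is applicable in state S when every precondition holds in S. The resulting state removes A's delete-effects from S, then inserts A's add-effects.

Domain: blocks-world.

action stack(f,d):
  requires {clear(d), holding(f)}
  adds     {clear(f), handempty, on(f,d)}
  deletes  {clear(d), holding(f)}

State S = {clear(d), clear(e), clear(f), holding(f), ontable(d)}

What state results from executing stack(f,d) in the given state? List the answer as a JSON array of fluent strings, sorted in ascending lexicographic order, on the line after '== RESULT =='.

Progress:
  pre ⊆ S: {clear(d), holding(f)} ⊆ S  — applicable
  S \ del = {clear(e), clear(f), ontable(d)}
  ∪ add   = {clear(e), clear(f), handempty, on(f,d), ontable(d)}

== RESULT ==
["clear(e)", "clear(f)", "handempty", "on(f,d)", "ontable(d)"]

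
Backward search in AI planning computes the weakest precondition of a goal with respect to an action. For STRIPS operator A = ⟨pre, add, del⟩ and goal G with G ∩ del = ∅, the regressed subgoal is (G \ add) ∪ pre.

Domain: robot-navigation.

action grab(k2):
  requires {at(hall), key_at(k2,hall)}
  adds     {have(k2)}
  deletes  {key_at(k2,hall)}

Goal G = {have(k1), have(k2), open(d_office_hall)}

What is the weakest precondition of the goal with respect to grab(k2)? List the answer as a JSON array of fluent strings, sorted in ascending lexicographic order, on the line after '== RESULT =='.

Compute (G \ add) ∪ pre:
  G ∩ del = {}  (empty — regression defined)
  G \ add = {have(k1), have(k2), open(d_office_hall)} \ {have(k2)} = {have(k1), open(d_office_hall)}
  ∪ pre   = {have(k1), open(d_office_hall)} ∪ {at(hall), key_at(k2,hall)}
          = {at(hall), have(k1), key_at(k2,hall), open(d_office_hall)}

== RESULT ==
["at(hall)", "have(k1)", "key_at(k2,hall)", "open(d_office_hall)"]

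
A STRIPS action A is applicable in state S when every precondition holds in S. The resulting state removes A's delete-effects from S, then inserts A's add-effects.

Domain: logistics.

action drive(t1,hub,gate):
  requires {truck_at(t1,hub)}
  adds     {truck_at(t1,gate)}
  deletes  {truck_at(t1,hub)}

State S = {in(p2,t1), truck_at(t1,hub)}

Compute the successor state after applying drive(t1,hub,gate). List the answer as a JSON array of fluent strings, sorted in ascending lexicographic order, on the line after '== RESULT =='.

Progress:
  pre ⊆ S: {truck_at(t1,hub)} ⊆ S  — applicable
  S \ del = {in(p2,t1)}
  ∪ add   = {in(p2,t1), truck_at(t1,gate)}

== RESULT ==
["in(p2,t1)", "truck_at(t1,gate)"]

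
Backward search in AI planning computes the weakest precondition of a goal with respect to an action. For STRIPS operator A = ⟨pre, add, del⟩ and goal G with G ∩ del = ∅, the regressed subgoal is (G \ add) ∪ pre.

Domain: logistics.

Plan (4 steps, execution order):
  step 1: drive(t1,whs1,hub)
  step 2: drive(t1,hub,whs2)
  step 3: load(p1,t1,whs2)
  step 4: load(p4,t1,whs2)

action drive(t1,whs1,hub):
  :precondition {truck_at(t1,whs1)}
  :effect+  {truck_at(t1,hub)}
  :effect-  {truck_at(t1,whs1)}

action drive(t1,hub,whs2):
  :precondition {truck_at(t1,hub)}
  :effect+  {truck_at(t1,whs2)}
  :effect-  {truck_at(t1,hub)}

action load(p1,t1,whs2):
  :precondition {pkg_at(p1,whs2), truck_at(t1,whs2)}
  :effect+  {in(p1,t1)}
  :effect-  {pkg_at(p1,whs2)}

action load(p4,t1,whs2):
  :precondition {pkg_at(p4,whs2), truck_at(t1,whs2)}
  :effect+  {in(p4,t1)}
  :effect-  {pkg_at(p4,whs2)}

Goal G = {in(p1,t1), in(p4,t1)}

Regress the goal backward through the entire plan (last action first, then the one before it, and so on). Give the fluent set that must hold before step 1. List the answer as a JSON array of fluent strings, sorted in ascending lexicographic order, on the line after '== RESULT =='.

Work backward from the goal:
  through step 4 (load(p4,t1,whs2)): drop {in(p4,t1)}, keep {in(p1,t1)}, require {pkg_at(p4,whs2), truck_at(t1,whs2)}
    → {in(p1,t1), pkg_at(p4,whs2), truck_at(t1,whs2)}
  through step 3 (load(p1,t1,whs2)): drop {in(p1,t1)}, keep {pkg_at(p4,whs2), truck_at(t1,whs2)}, require {pkg_at(p1,whs2), truck_at(t1,whs2)}
    → {pkg_at(p1,whs2), pkg_at(p4,whs2), truck_at(t1,whs2)}
  through step 2 (drive(t1,hub,whs2)): drop {truck_at(t1,whs2)}, keep {pkg_at(p1,whs2), pkg_at(p4,whs2)}, require {truck_at(t1,hub)}
    → {pkg_at(p1,whs2), pkg_at(p4,whs2), truck_at(t1,hub)}
  through step 1 (drive(t1,whs1,hub)): drop {truck_at(t1,hub)}, keep {pkg_at(p1,whs2), pkg_at(p4,whs2)}, require {truck_at(t1,whs1)}
    → {pkg_at(p1,whs2), pkg_at(p4,whs2), truck_at(t1,whs1)}

== RESULT ==
["pkg_at(p1,whs2)", "pkg_at(p4,whs2)", "truck_at(t1,whs1)"]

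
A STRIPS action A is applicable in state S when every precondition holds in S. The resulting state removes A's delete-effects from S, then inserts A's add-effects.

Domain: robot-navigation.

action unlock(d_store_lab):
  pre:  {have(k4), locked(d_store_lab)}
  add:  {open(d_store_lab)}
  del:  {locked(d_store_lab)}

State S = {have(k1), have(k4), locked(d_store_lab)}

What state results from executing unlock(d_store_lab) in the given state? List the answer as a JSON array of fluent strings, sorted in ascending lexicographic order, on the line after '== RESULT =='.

Progress:
  pre ⊆ S: {have(k4), locked(d_store_lab)} ⊆ S  — applicable
  S \ del = {have(k1), have(k4)}
  ∪ add   = {have(k1), have(k4), open(d_store_lab)}

== RESULT ==
["have(k1)", "have(k4)", "open(d_store_lab)"]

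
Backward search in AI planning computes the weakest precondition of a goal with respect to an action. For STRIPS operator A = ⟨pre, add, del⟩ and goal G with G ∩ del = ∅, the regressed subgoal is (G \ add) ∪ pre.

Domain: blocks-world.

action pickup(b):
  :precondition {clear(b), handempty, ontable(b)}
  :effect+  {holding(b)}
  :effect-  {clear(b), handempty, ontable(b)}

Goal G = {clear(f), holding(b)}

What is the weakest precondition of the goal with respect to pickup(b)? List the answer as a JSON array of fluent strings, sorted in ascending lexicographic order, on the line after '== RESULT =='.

Regress:
  G ∩ del = {}  (empty — regression defined)
  G \ add = {clear(f), holding(b)} \ {holding(b)} = {clear(f)}
  ∪ pre   = {clear(f)} ∪ {clear(b), handempty, ontable(b)}
          = {clear(b), clear(f), handempty, ontable(b)}

== RESULT ==
["clear(b)", "clear(f)", "handempty", "ontable(b)"]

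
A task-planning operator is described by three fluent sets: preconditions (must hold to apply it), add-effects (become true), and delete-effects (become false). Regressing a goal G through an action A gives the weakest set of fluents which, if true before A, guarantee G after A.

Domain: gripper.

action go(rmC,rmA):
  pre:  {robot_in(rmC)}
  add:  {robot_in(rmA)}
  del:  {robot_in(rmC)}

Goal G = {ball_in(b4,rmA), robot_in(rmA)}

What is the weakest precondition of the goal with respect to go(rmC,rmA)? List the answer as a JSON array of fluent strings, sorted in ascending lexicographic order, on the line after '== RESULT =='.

Compute (G \ add) ∪ pre:
  G ∩ del = {}  (empty — regression defined)
  G \ add = {ball_in(b4,rmA), robot_in(rmA)} \ {robot_in(rmA)} = {ball_in(b4,rmA)}
  ∪ pre   = {ball_in(b4,rmA)} ∪ {robot_in(rmC)}
          = {ball_in(b4,rmA), robot_in(rmC)}

== RESULT ==
["ball_in(b4,rmA)", "robot_in(rmC)"]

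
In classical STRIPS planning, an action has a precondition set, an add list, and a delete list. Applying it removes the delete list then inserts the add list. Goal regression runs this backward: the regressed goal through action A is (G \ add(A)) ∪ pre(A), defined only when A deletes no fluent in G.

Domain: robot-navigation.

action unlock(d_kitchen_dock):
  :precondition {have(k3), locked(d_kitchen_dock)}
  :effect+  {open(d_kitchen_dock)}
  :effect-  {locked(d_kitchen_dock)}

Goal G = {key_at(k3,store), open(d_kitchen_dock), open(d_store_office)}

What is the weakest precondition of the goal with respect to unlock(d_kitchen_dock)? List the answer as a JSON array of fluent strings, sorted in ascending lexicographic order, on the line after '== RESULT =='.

Regress:
  G ∩ del = {}  (empty — regression defined)
  G \ add = {key_at(k3,store), open(d_kitchen_dock), open(d_store_office)} \ {open(d_kitchen_dock)} = {key_at(k3,store), open(d_store_office)}
  ∪ pre   = {key_at(k3,store), open(d_store_office)} ∪ {have(k3), locked(d_kitchen_dock)}
          = {have(k3), key_at(k3,store), locked(d_kitchen_dock), open(d_store_office)}

== RESULT ==
["have(k3)", "key_at(k3,store)", "locked(d_kitchen_dock)", "open(d_store_office)"]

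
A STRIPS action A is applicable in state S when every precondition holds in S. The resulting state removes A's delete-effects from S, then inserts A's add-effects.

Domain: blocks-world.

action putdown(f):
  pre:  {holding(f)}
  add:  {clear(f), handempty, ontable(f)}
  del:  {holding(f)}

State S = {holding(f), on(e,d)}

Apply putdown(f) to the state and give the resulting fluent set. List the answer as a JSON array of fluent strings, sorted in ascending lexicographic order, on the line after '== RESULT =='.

Compute (S \ del) ∪ add:
  pre ⊆ S: {holding(f)} ⊆ S  — applicable
  S \ del = {on(e,d)}
  ∪ add   = {clear(f), handempty, on(e,d), ontable(f)}

== RESULT ==
["clear(f)", "handempty", "on(e,d)", "ontable(f)"]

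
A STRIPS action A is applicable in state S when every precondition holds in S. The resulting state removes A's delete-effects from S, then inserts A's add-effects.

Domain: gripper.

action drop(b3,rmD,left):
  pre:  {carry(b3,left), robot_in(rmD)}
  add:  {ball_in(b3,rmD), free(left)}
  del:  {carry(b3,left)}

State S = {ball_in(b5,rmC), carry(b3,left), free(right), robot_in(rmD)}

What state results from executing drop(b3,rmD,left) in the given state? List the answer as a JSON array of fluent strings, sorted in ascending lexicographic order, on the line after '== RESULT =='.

Progress:
  pre ⊆ S: {carry(b3,left), robot_in(rmD)} ⊆ S  — applicable
  S \ del = {ball_in(b5,rmC), free(right), robot_in(rmD)}
  ∪ add   = {ball_in(b3,rmD), ball_in(b5,rmC), free(left), free(right), robot_in(rmD)}

== RESULT ==
["ball_in(b3,rmD)", "ball_in(b5,rmC)", "free(left)", "free(right)", "robot_in(rmD)"]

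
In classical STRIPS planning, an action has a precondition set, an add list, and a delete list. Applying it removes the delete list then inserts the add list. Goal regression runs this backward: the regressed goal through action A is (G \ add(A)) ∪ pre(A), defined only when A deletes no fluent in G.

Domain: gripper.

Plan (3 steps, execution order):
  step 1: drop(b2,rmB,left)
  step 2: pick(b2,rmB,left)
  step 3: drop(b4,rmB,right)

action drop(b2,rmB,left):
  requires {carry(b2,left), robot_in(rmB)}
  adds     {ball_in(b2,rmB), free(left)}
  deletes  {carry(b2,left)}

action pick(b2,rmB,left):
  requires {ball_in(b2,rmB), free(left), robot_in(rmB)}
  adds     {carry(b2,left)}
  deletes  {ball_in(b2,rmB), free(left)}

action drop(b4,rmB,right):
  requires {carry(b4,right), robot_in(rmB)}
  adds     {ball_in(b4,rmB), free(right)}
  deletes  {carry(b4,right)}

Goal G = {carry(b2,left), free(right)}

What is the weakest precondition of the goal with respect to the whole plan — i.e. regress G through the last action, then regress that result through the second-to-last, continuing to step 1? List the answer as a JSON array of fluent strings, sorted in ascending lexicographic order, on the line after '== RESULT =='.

Work backward from the goal:
  through step 3 (drop(b4,rmB,right)): drop {free(right)}, keep {carry(b2,left)}, require {carry(b4,right), robot_in(rmB)}
    → {carry(b2,left), carry(b4,right), robot_in(rmB)}
  through step 2 (pick(b2,rmB,left)): drop {carry(b2,left)}, keep {carry(b4,right), robot_in(rmB)}, require {ball_in(b2,rmB), free(left), robot_in(rmB)}
    → {ball_in(b2,rmB), carry(b4,right), free(left), robot_in(rmB)}
  through step 1 (drop(b2,rmB,left)): drop {ball_in(b2,rmB), free(left)}, keep {carry(b4,right), robot_in(rmB)}, require {carry(b2,left), robot_in(rmB)}
    → {carry(b2,left), carry(b4,right), robot_in(rmB)}

== RESULT ==
["carry(b2,left)", "carry(b4,right)", "robot_in(rmB)"]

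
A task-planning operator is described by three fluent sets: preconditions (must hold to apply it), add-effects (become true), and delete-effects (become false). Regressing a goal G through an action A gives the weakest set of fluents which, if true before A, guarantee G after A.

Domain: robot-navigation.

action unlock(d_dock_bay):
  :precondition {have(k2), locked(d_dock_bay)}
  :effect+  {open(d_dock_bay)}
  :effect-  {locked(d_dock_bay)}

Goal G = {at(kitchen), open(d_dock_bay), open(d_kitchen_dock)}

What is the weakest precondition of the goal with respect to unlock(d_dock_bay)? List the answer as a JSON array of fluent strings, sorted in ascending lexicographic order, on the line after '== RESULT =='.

Compute (G \ add) ∪ pre:
  G ∩ del = {}  (empty — regression defined)
  G \ add = {at(kitchen), open(d_dock_bay), open(d_kitchen_dock)} \ {open(d_dock_bay)} = {at(kitchen), open(d_kitchen_dock)}
  ∪ pre   = {at(kitchen), open(d_kitchen_dock)} ∪ {have(k2), locked(d_dock_bay)}
          = {at(kitchen), have(k2), locked(d_dock_bay), open(d_kitchen_dock)}

== RESULT ==
["at(kitchen)", "have(k2)", "locked(d_dock_bay)", "open(d_kitchen_dock)"]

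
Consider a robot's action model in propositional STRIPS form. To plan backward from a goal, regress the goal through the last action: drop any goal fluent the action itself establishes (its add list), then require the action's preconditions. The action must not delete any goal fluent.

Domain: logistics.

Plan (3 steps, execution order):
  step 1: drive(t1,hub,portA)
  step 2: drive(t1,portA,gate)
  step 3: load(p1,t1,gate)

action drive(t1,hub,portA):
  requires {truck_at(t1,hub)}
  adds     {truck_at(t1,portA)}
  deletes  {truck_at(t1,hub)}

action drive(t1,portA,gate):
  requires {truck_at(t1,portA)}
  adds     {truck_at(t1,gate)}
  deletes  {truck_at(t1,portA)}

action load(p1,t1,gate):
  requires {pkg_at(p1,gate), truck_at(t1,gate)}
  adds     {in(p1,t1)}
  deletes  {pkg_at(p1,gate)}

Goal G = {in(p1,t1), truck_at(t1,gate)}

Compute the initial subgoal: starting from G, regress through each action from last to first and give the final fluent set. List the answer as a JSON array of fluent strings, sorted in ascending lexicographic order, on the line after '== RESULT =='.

Regress step by step:
  through step 3 (load(p1,t1,gate)): drop {in(p1,t1)}, keep {truck_at(t1,gate)}, require {pkg_at(p1,gate), truck_at(t1,gate)}
    → {pkg_at(p1,gate), truck_at(t1,gate)}
  through step 2 (drive(t1,portA,gate)): drop {truck_at(t1,gate)}, keep {pkg_at(p1,gate)}, require {truck_at(t1,portA)}
    → {pkg_at(p1,gate), truck_at(t1,portA)}
  through step 1 (drive(t1,hub,portA)): drop {truck_at(t1,portA)}, keep {pkg_at(p1,gate)}, require {truck_at(t1,hub)}
    → {pkg_at(p1,gate), truck_at(t1,hub)}

== RESULT ==
["pkg_at(p1,gate)", "truck_at(t1,hub)"]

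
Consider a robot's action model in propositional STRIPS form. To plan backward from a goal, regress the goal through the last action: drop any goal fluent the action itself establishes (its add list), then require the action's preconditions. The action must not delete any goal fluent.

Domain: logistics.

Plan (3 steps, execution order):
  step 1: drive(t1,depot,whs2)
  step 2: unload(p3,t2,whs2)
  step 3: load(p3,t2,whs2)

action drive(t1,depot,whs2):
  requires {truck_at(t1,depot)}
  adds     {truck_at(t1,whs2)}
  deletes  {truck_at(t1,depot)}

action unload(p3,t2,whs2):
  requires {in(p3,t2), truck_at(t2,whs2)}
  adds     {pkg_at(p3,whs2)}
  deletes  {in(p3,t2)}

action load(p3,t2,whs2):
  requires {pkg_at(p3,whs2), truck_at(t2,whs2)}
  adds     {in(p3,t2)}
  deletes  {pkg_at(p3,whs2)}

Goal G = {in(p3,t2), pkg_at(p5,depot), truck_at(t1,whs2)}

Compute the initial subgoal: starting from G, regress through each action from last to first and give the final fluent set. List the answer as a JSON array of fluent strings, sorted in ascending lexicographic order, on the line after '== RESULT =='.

Regress step by step:
  through step 3 (load(p3,t2,whs2)): drop {in(p3,t2)}, keep {pkg_at(p5,depot), truck_at(t1,whs2)}, require {pkg_at(p3,whs2), truck_at(t2,whs2)}
    → {pkg_at(p3,whs2), pkg_at(p5,depot), truck_at(t1,whs2), truck_at(t2,whs2)}
  through step 2 (unload(p3,t2,whs2)): drop {pkg_at(p3,whs2)}, keep {pkg_at(p5,depot), truck_at(t1,whs2), truck_at(t2,whs2)}, require {in(p3,t2), truck_at(t2,whs2)}
    → {in(p3,t2), pkg_at(p5,depot), truck_at(t1,whs2), truck_at(t2,whs2)}
  through step 1 (drive(t1,depot,whs2)): drop {truck_at(t1,whs2)}, keep {in(p3,t2), pkg_at(p5,depot), truck_at(t2,whs2)}, require {truck_at(t1,depot)}
    → {in(p3,t2), pkg_at(p5,depot), truck_at(t1,depot), truck_at(t2,whs2)}

== RESULT ==
["in(p3,t2)", "pkg_at(p5,depot)", "truck_at(t1,depot)", "truck_at(t2,whs2)"]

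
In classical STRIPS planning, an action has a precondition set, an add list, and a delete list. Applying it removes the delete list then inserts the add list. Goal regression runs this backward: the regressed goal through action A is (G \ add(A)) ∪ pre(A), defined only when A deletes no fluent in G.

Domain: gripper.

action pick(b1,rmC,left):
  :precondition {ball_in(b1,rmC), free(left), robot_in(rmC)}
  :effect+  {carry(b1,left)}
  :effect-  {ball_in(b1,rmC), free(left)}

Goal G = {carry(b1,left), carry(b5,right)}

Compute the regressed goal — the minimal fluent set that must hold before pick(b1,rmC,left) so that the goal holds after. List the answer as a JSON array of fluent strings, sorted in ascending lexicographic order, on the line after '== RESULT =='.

Regress:
  G ∩ del = {}  (empty — regression defined)
  G \ add = {carry(b1,left), carry(b5,right)} \ {carry(b1,left)} = {carry(b5,right)}
  ∪ pre   = {carry(b5,right)} ∪ {ball_in(b1,rmC), free(left), robot_in(rmC)}
          = {ball_in(b1,rmC), carry(b5,right), free(left), robot_in(rmC)}

== RESULT ==
["ball_in(b1,rmC)", "carry(b5,right)", "free(left)", "robot_in(rmC)"]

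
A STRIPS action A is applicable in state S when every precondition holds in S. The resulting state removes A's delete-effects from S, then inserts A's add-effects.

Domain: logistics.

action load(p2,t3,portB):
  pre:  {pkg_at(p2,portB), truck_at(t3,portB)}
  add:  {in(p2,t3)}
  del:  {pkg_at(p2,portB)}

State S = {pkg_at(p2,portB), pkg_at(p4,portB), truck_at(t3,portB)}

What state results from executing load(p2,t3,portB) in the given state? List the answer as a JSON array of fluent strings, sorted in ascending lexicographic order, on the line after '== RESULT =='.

Progress:
  pre ⊆ S: {pkg_at(p2,portB), truck_at(t3,portB)} ⊆ S  — applicable
  S \ del = {pkg_at(p4,portB), truck_at(t3,portB)}
  ∪ add   = {in(p2,t3), pkg_at(p4,portB), truck_at(t3,portB)}

== RESULT ==
["in(p2,t3)", "pkg_at(p4,portB)", "truck_at(t3,portB)"]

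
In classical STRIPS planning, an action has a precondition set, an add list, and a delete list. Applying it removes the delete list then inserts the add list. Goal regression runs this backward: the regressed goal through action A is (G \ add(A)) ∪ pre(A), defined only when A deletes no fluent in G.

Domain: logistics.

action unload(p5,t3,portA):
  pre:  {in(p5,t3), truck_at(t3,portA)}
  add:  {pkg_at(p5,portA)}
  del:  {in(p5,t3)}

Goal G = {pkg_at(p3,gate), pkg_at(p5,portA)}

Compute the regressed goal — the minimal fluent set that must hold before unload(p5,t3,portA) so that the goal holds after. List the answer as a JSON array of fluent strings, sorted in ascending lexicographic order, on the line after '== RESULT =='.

Regress:
  G ∩ del = {}  (empty — regression defined)
  G \ add = {pkg_at(p3,gate), pkg_at(p5,portA)} \ {pkg_at(p5,portA)} = {pkg_at(p3,gate)}
  ∪ pre   = {pkg_at(p3,gate)} ∪ {in(p5,t3), truck_at(t3,portA)}
          = {in(p5,t3), pkg_at(p3,gate), truck_at(t3,portA)}

== RESULT ==
["in(p5,t3)", "pkg_at(p3,gate)", "truck_at(t3,portA)"]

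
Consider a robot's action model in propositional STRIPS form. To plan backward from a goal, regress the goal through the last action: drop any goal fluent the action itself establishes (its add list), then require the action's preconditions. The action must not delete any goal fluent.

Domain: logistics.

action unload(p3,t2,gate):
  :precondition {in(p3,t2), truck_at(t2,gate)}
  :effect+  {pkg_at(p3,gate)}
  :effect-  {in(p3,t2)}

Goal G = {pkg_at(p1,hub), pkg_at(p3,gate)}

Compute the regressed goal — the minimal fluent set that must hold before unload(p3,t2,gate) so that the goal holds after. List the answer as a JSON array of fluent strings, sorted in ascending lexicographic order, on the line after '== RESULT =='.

Compute (G \ add) ∪ pre:
  G ∩ del = {}  (empty — regression defined)
  G \ add = {pkg_at(p1,hub), pkg_at(p3,gate)} \ {pkg_at(p3,gate)} = {pkg_at(p1,hub)}
  ∪ pre   = {pkg_at(p1,hub)} ∪ {in(p3,t2), truck_at(t2,gate)}
          = {in(p3,t2), pkg_at(p1,hub), truck_at(t2,gate)}

== RESULT ==
["in(p3,t2)", "pkg_at(p1,hub)", "truck_at(t2,gate)"]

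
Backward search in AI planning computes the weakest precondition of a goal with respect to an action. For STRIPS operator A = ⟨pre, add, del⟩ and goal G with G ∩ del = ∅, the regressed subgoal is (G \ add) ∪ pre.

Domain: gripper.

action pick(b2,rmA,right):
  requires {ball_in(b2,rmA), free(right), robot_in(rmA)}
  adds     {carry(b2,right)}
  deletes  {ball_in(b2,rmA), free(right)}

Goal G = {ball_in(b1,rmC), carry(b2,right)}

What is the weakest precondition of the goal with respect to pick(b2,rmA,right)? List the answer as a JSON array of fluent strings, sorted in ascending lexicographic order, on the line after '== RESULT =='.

Compute (G \ add) ∪ pre:
  G ∩ del = {}  (empty — regression defined)
  G \ add = {ball_in(b1,rmC), carry(b2,right)} \ {carry(b2,right)} = {ball_in(b1,rmC)}
  ∪ pre   = {ball_in(b1,rmC)} ∪ {ball_in(b2,rmA), free(right), robot_in(rmA)}
          = {ball_in(b1,rmC), ball_in(b2,rmA), free(right), robot_in(rmA)}

== RESULT ==
["ball_in(b1,rmC)", "ball_in(b2,rmA)", "free(right)", "robot_in(rmA)"]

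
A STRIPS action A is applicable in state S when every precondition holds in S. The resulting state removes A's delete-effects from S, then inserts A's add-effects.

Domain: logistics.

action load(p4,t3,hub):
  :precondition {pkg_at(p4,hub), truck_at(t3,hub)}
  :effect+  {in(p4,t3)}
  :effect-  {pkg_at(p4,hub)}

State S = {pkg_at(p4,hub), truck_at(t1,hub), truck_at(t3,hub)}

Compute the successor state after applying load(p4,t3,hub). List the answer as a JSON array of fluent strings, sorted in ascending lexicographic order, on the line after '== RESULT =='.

Progress:
  pre ⊆ S: {pkg_at(p4,hub), truck_at(t3,hub)} ⊆ S  — applicable
  S \ del = {truck_at(t1,hub), truck_at(t3,hub)}
  ∪ add   = {in(p4,t3), truck_at(t1,hub), truck_at(t3,hub)}

== RESULT ==
["in(p4,t3)", "truck_at(t1,hub)", "truck_at(t3,hub)"]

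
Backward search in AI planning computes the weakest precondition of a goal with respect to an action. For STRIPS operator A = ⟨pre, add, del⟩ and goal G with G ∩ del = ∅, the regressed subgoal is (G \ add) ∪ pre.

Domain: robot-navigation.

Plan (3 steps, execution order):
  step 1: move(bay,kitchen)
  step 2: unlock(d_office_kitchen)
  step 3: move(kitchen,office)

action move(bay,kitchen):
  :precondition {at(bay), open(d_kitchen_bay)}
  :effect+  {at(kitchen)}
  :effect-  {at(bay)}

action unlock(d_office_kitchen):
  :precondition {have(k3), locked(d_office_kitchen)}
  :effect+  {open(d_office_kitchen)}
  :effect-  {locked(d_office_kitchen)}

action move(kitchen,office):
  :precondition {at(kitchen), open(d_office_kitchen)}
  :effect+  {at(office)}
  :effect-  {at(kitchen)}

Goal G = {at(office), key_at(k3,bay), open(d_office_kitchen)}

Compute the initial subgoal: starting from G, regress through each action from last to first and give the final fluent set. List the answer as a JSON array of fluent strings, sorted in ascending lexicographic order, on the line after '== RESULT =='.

Work backward from the goal:
  through step 3 (move(kitchen,office)): drop {at(office)}, keep {key_at(k3,bay), open(d_office_kitchen)}, require {at(kitchen), open(d_office_kitchen)}
    → {at(kitchen), key_at(k3,bay), open(d_office_kitchen)}
  through step 2 (unlock(d_office_kitchen)): drop {open(d_office_kitchen)}, keep {at(kitchen), key_at(k3,bay)}, require {have(k3), locked(d_office_kitchen)}
    → {at(kitchen), have(k3), key_at(k3,bay), locked(d_office_kitchen)}
  through step 1 (move(bay,kitchen)): drop {at(kitchen)}, keep {have(k3), key_at(k3,bay), locked(d_office_kitchen)}, require {at(bay), open(d_kitchen_bay)}
    → {at(bay), have(k3), key_at(k3,bay), locked(d_office_kitchen), open(d_kitchen_bay)}

== RESULT ==
["at(bay)", "have(k3)", "key_at(k3,bay)", "locked(d_office_kitchen)", "open(d_kitchen_bay)"]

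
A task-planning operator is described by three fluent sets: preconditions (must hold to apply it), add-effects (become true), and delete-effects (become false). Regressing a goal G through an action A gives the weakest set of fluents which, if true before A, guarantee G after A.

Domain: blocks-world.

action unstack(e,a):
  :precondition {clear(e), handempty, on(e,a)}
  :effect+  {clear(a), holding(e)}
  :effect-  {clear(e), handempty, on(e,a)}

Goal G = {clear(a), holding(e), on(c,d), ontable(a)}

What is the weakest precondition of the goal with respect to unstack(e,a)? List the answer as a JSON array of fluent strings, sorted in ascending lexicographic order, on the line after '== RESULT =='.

Compute (G \ add) ∪ pre:
  G ∩ del = {}  (empty — regression defined)
  G \ add = {clear(a), holding(e), on(c,d), ontable(a)} \ {clear(a), holding(e)} = {on(c,d), ontable(a)}
  ∪ pre   = {on(c,d), ontable(a)} ∪ {clear(e), handempty, on(e,a)}
          = {clear(e), handempty, on(c,d), on(e,a), ontable(a)}

== RESULT ==
["clear(e)", "handempty", "on(c,d)", "on(e,a)", "ontable(a)"]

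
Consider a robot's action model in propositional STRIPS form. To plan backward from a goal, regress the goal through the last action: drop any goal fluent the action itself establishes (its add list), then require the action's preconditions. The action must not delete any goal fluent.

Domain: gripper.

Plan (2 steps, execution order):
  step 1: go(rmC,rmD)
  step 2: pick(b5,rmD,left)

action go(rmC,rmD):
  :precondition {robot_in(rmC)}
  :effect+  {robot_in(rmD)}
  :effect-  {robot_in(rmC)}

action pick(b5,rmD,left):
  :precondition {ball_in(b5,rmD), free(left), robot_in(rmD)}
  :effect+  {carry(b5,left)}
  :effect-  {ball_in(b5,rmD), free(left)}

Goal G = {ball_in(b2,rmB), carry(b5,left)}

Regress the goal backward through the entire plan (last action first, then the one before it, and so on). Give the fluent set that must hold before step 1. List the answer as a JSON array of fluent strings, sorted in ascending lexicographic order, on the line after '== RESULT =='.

Work backward from the goal:
  through step 2 (pick(b5,rmD,left)): drop {carry(b5,left)}, keep {ball_in(b2,rmB)}, require {ball_in(b5,rmD), free(left), robot_in(rmD)}
    → {ball_in(b2,rmB), ball_in(b5,rmD), free(left), robot_in(rmD)}
  through step 1 (go(rmC,rmD)): drop {robot_in(rmD)}, keep {ball_in(b2,rmB), ball_in(b5,rmD), free(left)}, require {robot_in(rmC)}
    → {ball_in(b2,rmB), ball_in(b5,rmD), free(left), robot_in(rmC)}

== RESULT ==
["ball_in(b2,rmB)", "ball_in(b5,rmD)", "free(left)", "robot_in(rmC)"]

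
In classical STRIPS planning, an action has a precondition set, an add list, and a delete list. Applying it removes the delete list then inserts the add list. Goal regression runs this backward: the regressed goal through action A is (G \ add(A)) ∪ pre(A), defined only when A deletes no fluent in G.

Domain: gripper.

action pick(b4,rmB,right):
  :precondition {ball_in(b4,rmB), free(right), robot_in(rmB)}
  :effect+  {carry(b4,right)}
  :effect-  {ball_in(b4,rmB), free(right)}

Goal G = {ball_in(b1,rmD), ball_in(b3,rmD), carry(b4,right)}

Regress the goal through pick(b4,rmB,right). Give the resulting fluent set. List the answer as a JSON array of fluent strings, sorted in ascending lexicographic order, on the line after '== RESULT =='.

Compute (G \ add) ∪ pre:
  G ∩ del = {}  (empty — regression defined)
  G \ add = {ball_in(b1,rmD), ball_in(b3,rmD), carry(b4,right)} \ {carry(b4,right)} = {ball_in(b1,rmD), ball_in(b3,rmD)}
  ∪ pre   = {ball_in(b1,rmD), ball_in(b3,rmD)} ∪ {ball_in(b4,rmB), free(right), robot_in(rmB)}
          = {ball_in(b1,rmD), ball_in(b3,rmD), ball_in(b4,rmB), free(right), robot_in(rmB)}

== RESULT ==
["ball_in(b1,rmD)", "ball_in(b3,rmD)", "ball_in(b4,rmB)", "free(right)", "robot_in(rmB)"]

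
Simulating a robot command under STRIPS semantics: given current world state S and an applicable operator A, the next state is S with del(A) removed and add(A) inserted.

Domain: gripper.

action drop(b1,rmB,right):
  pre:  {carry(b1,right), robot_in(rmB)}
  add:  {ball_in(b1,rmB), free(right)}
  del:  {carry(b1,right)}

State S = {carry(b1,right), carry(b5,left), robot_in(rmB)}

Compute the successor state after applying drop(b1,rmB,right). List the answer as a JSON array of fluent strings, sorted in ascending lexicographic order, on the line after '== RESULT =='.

Progress:
  pre ⊆ S: {carry(b1,right), robot_in(rmB)} ⊆ S  — applicable
  S \ del = {carry(b5,left), robot_in(rmB)}
  ∪ add   = {ball_in(b1,rmB), carry(b5,left), free(right), robot_in(rmB)}

== RESULT ==
["ball_in(b1,rmB)", "carry(b5,left)", "free(right)", "robot_in(rmB)"]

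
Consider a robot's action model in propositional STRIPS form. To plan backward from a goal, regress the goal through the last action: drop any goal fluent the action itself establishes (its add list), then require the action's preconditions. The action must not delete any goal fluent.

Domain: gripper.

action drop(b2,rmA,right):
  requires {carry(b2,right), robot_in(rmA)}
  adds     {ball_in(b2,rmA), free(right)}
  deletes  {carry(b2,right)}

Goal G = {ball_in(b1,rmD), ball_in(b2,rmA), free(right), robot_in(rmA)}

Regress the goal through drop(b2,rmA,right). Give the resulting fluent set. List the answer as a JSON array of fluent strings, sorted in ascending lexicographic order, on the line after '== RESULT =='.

Compute (G \ add) ∪ pre:
  G ∩ del = {}  (empty — regression defined)
  G \ add = {ball_in(b1,rmD), ball_in(b2,rmA), free(right), robot_in(rmA)} \ {ball_in(b2,rmA), free(right)} = {ball_in(b1,rmD), robot_in(rmA)}
  ∪ pre   = {ball_in(b1,rmD), robot_in(rmA)} ∪ {carry(b2,right), robot_in(rmA)}
          = {ball_in(b1,rmD), carry(b2,right), robot_in(rmA)}

== RESULT ==
["ball_in(b1,rmD)", "carry(b2,right)", "robot_in(rmA)"]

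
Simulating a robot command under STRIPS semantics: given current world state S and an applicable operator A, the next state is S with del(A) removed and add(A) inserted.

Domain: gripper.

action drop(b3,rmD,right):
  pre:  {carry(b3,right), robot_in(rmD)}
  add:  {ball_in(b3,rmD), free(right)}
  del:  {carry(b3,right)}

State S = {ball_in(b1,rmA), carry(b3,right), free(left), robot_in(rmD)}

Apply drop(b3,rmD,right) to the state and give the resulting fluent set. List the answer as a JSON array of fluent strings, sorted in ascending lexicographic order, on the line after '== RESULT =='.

Compute (S \ del) ∪ add:
  pre ⊆ S: {carry(b3,right), robot_in(rmD)} ⊆ S  — applicable
  S \ del = {ball_in(b1,rmA), free(left), robot_in(rmD)}
  ∪ add   = {ball_in(b1,rmA), ball_in(b3,rmD), free(left), free(right), robot_in(rmD)}

== RESULT ==
["ball_in(b1,rmA)", "ball_in(b3,rmD)", "free(left)", "free(right)", "robot_in(rmD)"]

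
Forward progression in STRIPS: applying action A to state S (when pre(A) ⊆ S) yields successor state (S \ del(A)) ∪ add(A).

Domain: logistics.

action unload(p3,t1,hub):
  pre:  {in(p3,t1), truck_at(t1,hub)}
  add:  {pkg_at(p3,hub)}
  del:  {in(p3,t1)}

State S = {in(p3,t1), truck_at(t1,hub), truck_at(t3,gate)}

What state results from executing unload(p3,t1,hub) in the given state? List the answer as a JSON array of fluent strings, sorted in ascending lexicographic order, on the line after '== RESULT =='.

Compute (S \ del) ∪ add:
  pre ⊆ S: {in(p3,t1), truck_at(t1,hub)} ⊆ S  — applicable
  S \ del = {truck_at(t1,hub), truck_at(t3,gate)}
  ∪ add   = {pkg_at(p3,hub), truck_at(t1,hub), truck_at(t3,gate)}

== RESULT ==
["pkg_at(p3,hub)", "truck_at(t1,hub)", "truck_at(t3,gate)"]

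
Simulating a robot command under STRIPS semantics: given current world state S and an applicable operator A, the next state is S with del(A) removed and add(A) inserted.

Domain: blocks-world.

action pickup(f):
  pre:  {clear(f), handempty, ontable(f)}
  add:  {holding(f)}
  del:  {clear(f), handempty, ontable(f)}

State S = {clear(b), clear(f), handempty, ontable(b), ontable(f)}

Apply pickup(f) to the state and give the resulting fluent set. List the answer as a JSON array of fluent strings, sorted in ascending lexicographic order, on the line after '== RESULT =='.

Compute (S \ del) ∪ add:
  pre ⊆ S: {clear(f), handempty, ontable(f)} ⊆ S  — applicable
  S \ del = {clear(b), ontable(b)}
  ∪ add   = {clear(b), holding(f), ontable(b)}

== RESULT ==
["clear(b)", "holding(f)", "ontable(b)"]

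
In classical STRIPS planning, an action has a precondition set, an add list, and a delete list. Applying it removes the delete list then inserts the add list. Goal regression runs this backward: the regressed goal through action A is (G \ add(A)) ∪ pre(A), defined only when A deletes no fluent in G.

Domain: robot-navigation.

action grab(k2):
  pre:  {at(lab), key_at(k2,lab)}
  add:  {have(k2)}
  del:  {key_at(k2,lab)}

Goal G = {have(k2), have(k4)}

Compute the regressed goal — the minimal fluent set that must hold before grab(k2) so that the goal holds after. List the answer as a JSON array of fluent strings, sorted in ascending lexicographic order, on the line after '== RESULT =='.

Compute (G \ add) ∪ pre:
  G ∩ del = {}  (empty — regression defined)
  G \ add = {have(k2), have(k4)} \ {have(k2)} = {have(k4)}
  ∪ pre   = {have(k4)} ∪ {at(lab), key_at(k2,lab)}
          = {at(lab), have(k4), key_at(k2,lab)}

== RESULT ==
["at(lab)", "have(k4)", "key_at(k2,lab)"]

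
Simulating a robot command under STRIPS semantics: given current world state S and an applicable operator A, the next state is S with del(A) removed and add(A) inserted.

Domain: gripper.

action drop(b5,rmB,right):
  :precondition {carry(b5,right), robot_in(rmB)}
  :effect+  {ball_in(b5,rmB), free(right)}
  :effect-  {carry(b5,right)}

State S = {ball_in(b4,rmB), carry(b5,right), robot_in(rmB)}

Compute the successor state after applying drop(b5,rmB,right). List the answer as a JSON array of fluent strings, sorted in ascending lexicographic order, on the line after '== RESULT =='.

Progress:
  pre ⊆ S: {carry(b5,right), robot_in(rmB)} ⊆ S  — applicable
  S \ del = {ball_in(b4,rmB), robot_in(rmB)}
  ∪ add   = {ball_in(b4,rmB), ball_in(b5,rmB), free(right), robot_in(rmB)}

== RESULT ==
["ball_in(b4,rmB)", "ball_in(b5,rmB)", "free(right)", "robot_in(rmB)"]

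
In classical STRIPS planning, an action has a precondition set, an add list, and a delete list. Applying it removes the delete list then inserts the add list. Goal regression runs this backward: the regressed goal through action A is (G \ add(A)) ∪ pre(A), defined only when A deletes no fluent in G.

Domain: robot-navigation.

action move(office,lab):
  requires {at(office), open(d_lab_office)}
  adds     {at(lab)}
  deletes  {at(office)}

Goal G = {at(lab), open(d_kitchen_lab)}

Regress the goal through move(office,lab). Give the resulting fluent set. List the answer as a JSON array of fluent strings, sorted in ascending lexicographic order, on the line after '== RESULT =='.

Compute (G \ add) ∪ pre:
  G ∩ del = {}  (empty — regression defined)
  G \ add = {at(lab), open(d_kitchen_lab)} \ {at(lab)} = {open(d_kitchen_lab)}
  ∪ pre   = {open(d_kitchen_lab)} ∪ {at(office), open(d_lab_office)}
          = {at(office), open(d_kitchen_lab), open(d_lab_office)}

== RESULT ==
["at(office)", "open(d_kitchen_lab)", "open(d_lab_office)"]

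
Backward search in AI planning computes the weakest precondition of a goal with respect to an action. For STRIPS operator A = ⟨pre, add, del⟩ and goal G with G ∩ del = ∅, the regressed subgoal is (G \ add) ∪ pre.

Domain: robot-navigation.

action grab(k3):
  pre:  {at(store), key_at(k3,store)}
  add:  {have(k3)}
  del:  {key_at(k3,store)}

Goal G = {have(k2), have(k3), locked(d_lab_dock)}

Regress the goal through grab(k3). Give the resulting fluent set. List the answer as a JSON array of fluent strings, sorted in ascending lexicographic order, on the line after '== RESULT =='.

Compute (G \ add) ∪ pre:
  G ∩ del = {}  (empty — regression defined)
  G \ add = {have(k2), have(k3), locked(d_lab_dock)} \ {have(k3)} = {have(k2), locked(d_lab_dock)}
  ∪ pre   = {have(k2), locked(d_lab_dock)} ∪ {at(store), key_at(k3,store)}
          = {at(store), have(k2), key_at(k3,store), locked(d_lab_dock)}

== RESULT ==
["at(store)", "have(k2)", "key_at(k3,store)", "locked(d_lab_dock)"]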